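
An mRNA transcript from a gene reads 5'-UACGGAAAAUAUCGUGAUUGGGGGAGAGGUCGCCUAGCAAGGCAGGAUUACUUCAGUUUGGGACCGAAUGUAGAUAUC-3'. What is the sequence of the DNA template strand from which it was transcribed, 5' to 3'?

5'-GATATCTACATTCGGTCCCAAACTGAAGTAATCCTGCCTTGCTAGGCGACCTCTCCCCCAATCACGATATTTTCCGTA-3'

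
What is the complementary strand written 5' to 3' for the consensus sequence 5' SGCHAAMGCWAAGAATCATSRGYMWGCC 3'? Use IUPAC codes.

Standard pairs A↔T, G↔C; ambiguity codes pair R↔Y, M↔K, W↔W, S↔S, H↔D. Complement (SCGDTTKCGWTTCTTAGTASYCRKWCGG), then reverse for 5'→3'.

5′-GGCWKRCYSATGATTCTTWGCKTTDGCS-3′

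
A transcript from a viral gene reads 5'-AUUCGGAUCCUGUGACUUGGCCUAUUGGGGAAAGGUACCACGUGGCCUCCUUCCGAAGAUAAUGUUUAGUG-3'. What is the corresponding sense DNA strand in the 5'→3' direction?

The coding DNA strand has the same 5'→3' sequence as the mRNA with U replaced by T.

5'-ATTCGGATCCTGTGACTTGGCCTATTGGGGAAAGGTACCACGTGGCCTCCTTCCGAAGATAATGTTTAGTG-3'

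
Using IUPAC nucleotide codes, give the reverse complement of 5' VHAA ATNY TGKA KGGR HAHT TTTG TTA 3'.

Standard pairs A↔T, G↔C; ambiguity codes pair R↔Y, K↔M, H↔D, V↔B, N↔N. Complement (BDTTTANRACMTMCCYDTDAAAACAAT), then reverse for 5'→3'.

5'-TAACAAAADTDYCCMTMCARNATTTDB-3'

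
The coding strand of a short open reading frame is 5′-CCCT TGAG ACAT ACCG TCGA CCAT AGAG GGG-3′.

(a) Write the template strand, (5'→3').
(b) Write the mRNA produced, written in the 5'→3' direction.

(a) The template strand is the reverse complement of the coding strand: complement GGGAACTCTGTATGGCAGCTGGTATCTCCCC, then reverse.
(b) mRNA matches the coding strand with T→U.

(a) 5'-CCCCTCTATGGTCGACGGTATGTCTCAAGGG-3'
(b) 5′-CCCUUGAGACAUACCGUCGACCAUAGAGGGG-3′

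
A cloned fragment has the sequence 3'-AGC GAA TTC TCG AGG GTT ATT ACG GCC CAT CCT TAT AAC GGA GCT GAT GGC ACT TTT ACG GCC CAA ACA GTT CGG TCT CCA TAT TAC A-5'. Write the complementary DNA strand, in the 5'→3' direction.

5′-TCGCTTAAGAGCTCCCAATAATGCCGGGTAGGAATATTGCCTCGACTACCGTGAAAATGCCGGGTTTGTCAAGCCAGAGGTATAATGT-3′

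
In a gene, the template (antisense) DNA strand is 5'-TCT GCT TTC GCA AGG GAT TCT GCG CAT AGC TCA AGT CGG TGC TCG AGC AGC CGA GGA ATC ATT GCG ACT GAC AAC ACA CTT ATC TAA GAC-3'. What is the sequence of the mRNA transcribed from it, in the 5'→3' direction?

5'-GUCUUAGAUAAGUGUGUUGUCAGUCGCAAUGAUUCCUCGGCUGCUCGAGCACCGACUUGAGCUAUGCGCAGAAUCCCUUGCGAAAGCAGA-3'

The mRNA has the sequence of the coding strand (reverse complement of the template) with T→U. Reverse complement of TCTGCTTTCGCAAGGGATTCTGCGCATAGCTCAAGTCGGTGCTCGAGCAGCCGAGGAATCATTGCGACTGACAACACACTTATCTAAGAC is GTCTTAGATAAGTGTGTTGTCAGTCGCAATGATTCCTCGGCTGCTCGAGCACCGACTTGAGCTATGCGCAGAATCCCTTGCGAAAGCAGA; then T→U.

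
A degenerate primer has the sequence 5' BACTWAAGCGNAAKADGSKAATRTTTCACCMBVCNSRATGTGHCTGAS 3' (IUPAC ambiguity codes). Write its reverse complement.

5'-STCAGDCACATYSNGBVKGGTGAAAYATTMSCHTMTTNCGCTTWAGTV-3'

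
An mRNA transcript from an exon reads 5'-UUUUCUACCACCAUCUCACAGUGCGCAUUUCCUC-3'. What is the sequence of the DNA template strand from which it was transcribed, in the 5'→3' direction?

Replace U with T to get the coding DNA strand: TTTTCTACCACCATCTCACAGTGCGCATTTCCTC. The template strand is its reverse complement (complement AAAAGATGGTGGTAGAGTGTCACGCGTAAAGGAG, then reverse).

5'-GAGGAAATGCGCACTGTGAGATGGTGGTAGAAAA-3'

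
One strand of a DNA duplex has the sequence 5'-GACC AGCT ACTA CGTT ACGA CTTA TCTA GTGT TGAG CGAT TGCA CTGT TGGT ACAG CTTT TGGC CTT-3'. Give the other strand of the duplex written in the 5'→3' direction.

Pairing A↔T and G↔C gives CTGGTCGATGATGCAATGCTGAATAGATCACAACTCGCTAACGTGACAACCATGTCGAAAACCGGAA, running 3'→5'. Reverse for the 5'→3' convention.

5'-AAGGCCAAAAGCTGTACCAACAGTGCAATCGCTCAACACTAGATAAGTCGTAACGTAGTAGCTGGTC-3'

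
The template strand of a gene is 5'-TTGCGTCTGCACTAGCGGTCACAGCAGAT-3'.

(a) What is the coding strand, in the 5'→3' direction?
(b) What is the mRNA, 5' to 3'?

(a) 5'-ATCTGCTGTGACCGCTAGTGCAGACGCAA-3'
(b) 5'-AUCUGCUGUGACCGCUAGUGCAGACGCAA-3'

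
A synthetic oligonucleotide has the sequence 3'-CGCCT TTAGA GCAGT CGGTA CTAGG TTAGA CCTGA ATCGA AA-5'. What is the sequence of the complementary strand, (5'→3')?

The strand is given 3'→5', so its complement runs 5'→3' in the same left-to-right order: pair each base A↔T, G↔C.

5'-GCGGAAATCTCGTCAGCCATGATCCAATCTGGACTTAGCTTT-3'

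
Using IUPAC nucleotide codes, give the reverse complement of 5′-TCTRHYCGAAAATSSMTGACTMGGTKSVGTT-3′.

5'-AACBSMACCKAGTCAKSSATTTTCGRDYAGA-3'

Standard pairs A↔T, G↔C; ambiguity codes pair R↔Y, M↔K, S↔S, H↔D, V↔B. Complement (AGAYDRGCTTTTASSKACTGAKCCAMSBCAA), then reverse for 5'→3'.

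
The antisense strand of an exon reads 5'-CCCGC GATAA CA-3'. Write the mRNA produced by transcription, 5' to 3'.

The mRNA has the sequence of the coding strand (reverse complement of the template) with T→U. Reverse complement of CCCGCGATAACA is TGTTATCGCGGG; then T→U.

5'-UGUUAUCGCGGG-3'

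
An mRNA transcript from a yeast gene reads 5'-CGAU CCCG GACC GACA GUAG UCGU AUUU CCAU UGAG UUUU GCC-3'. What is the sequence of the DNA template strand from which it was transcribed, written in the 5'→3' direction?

5′-GGCAAAACTCAATGGAAATACGACTACTGTCGGTCCGGGATCG-3′

Replace U with T to get the coding DNA strand: CGATCCCGGACCGACAGTAGTCGTATTTCCATTGAGTTTTGCC. The template strand is its reverse complement (complement GCTAGGGCCTGGCTGTCATCAGCATAAAGGTAACTCAAAACGG, then reverse).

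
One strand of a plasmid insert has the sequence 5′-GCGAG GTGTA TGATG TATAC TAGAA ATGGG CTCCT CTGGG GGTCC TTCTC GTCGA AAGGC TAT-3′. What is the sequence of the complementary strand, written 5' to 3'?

The complement of GCGAGGTGTATGATGTATACTAGAAATGGGCTCCTCTGGGGGTCCTTCTCGTCGAAAGGCTAT is CGCTCCACATACTACATATGATCTTTACCCGAGGAGACCCCCAGGAAGAGCAGCTTTCCGATA (A↔T, G↔C). DNA strands are antiparallel, so the complementary strand runs 3'→5'; reversing gives the 5'→3' form.

5′-ATAGCCTTTCGACGAGAAGGACCCCCAGAGGAGCCCATTTCTAGTATACATCATACACCTCGC-3′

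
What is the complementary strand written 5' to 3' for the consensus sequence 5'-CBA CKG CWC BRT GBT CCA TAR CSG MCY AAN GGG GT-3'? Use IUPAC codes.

Standard pairs A↔T, G↔C; ambiguity codes pair R↔Y, M↔K, W↔W, S↔S, B↔V, N↔N. Complement (GVTGMCGWGVYACVAGGTATYGSCKGRTTNCCCCA), then reverse for 5'→3'.

5'-ACCCCNTTRGKCSGYTATGGAVCAYVGWGCMGTVG-3'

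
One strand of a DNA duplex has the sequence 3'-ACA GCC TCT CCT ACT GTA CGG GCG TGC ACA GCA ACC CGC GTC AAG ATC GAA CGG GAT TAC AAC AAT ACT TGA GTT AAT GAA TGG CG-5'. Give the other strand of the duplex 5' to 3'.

5'-TGTCGGAGAGGATGACATGCCCGCACGTGTCGTTGGGCGCAGTTCTAGCTTGCCCTAATGTTGTTATGAACTCAATTACTTACCGC-3'

The strand is given 3'→5', so its complement runs 5'→3' in the same left-to-right order: pair each base A↔T, G↔C.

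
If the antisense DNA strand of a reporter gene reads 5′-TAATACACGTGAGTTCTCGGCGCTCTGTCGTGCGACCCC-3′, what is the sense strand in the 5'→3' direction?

5'-GGGGTCGCACGACAGAGCGCCGAGAACTCACGTGTATTA-3'

The coding strand is complementary and antiparallel to the template: take the complement (A↔T, G↔C) and reverse.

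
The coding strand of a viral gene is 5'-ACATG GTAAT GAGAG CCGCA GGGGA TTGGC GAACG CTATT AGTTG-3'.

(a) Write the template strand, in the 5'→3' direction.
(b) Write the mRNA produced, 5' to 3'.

(a) The template strand is the reverse complement of the coding strand: complement TGTACCATTACTCTCGGCGTCCCCTAACCGCTTGCGATAATCAAC, then reverse.
(b) mRNA matches the coding strand with T→U.

(a) 5′-CAACTAATAGCGTTCGCCAATCCCCTGCGGCTCTCATTACCATGT-3′
(b) 5′-ACAUGGUAAUGAGAGCCGCAGGGGAUUGGCGAACGCUAUUAGUUG-3′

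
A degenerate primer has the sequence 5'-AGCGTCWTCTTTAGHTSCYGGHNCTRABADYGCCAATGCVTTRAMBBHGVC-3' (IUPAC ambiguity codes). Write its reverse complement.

5'-GBCDVVKTYAABGCATTGGCRHTVTYAGNDCCRGSADCTAAAGAWGACGCT-3'

Standard pairs A↔T, G↔C; ambiguity codes pair R↔Y, M↔K, W↔W, S↔S, B↔V, D↔H, N↔N. Complement (TCGCAGWAGAAATCDASGRCCDNGAYTVTHRCGGTTACGBAAYTKVVDCBG), then reverse for 5'→3'.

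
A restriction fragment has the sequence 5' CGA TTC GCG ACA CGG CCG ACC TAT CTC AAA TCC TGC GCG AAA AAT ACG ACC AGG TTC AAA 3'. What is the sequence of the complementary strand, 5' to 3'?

The complement of CGATTCGCGACACGGCCGACCTATCTCAAATCCTGCGCGAAAAATACGACCAGGTTCAAA is GCTAAGCGCTGTGCCGGCTGGATAGAGTTTAGGACGCGCTTTTTATGCTGGTCCAAGTTT (A↔T, G↔C). DNA strands are antiparallel, so the complementary strand runs 3'→5'; reversing gives the 5'→3' form.

5'-TTTGAACCTGGTCGTATTTTTCGCGCAGGATTTGAGATAGGTCGGCCGTGTCGCGAATCG-3'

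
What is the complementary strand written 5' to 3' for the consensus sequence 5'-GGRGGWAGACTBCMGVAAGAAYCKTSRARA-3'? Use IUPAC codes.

Standard pairs A↔T, G↔C; ambiguity codes pair R↔Y, M↔K, W↔W, S↔S, B↔V. Complement (CCYCCWTCTGAVGKCBTTCTTRGMASYTYT), then reverse for 5'→3'.

5'-TYTYSAMGRTTCTTBCKGVAGTCTWCCYCC-3'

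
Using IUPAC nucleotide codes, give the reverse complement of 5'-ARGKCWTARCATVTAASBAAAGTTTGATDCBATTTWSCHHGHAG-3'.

Standard pairs A↔T, G↔C; ambiguity codes pair R↔Y, K↔M, W↔W, S↔S, B↔V, D↔H. Complement (TYCMGWATYGTABATTSVTTTCAAACTAHGVTAAAWSGDDCDTC), then reverse for 5'→3'.

5'-CTDCDDGSWAAATVGHATCAAACTTTVSTTABATGYTAWGMCYT-3'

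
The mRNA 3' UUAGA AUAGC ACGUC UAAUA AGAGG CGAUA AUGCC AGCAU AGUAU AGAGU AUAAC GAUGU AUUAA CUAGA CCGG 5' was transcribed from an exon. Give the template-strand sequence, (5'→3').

Written 5'→3' the mRNA is GGCCAGAUCAAUUAUGUAGCAAUAUGAGAUAUGAUACGACCGUAAUAGCGGAGAAUAAUCUGCACGAUAAGAUU, so the coding DNA strand is GGCCAGATCAATTATGTAGCAATATGAGATATGATACGACCGTAATAGCGGAGAATAATCTGCACGATAAGATT. The template is its reverse complement.

5′-AATCTTATCGTGCAGATTATTCTCCGCTATTACGGTCGTATCATATCTCATATTGCTACATAATTGATCTGGCC-3′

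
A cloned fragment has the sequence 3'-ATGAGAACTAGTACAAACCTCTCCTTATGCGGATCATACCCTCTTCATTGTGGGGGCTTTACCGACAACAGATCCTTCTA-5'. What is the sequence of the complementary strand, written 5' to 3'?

The strand is given 3'→5', so its complement runs 5'→3' in the same left-to-right order: pair each base A↔T, G↔C.

5'-TACTCTTGATCATGTTTGGAGAGGAATACGCCTAGTATGGGAGAAGTAACACCCCCGAAATGGCTGTTGTCTAGGAAGAT-3'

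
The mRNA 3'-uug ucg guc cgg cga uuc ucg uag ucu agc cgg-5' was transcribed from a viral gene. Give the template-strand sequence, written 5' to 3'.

5′-AACAGCCAGGCCGCTAAGAGCATCAGATCGGCC-3′

Written 5'→3' the mRNA is GGCCGAUCUGAUGCUCUUAGCGGCCUGGCUGUU, so the coding DNA strand is GGCCGATCTGATGCTCTTAGCGGCCTGGCTGTT. The template is its reverse complement.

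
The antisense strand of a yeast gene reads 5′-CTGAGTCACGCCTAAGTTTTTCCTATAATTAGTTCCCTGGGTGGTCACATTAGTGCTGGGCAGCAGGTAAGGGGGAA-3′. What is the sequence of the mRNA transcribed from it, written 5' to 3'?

5'-UUCCCCCUUACCUGCUGCCCAGCACUAAUGUGACCACCCAGGGAACUAAUUAUAGGAAAAACUUAGGCGUGACUCAG-3'

RNA polymerase reads the template 3'→5' and synthesizes mRNA 5'→3' by base-pairing (A→U, T→A, G↔C). The complement of the template is GACTCAGTGCGGATTCAAAAAGGATATTAATCAAGGGACCCACCAGTGTAATCACGACCCGTCGTCCATTCCCCCTT; antiparallel, so 5'→3' the coding strand is TTCCCCCTTACCTGCTGCCCAGCACTAATGTGACCACCCAGGGAACTAATTATAGGAAAAACTTAGGCGTGACTCAG. Replace T with U for the mRNA.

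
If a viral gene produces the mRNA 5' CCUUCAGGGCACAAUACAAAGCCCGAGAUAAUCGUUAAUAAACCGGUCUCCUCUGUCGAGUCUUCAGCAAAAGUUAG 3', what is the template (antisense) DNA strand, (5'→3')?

Replace U with T to get the coding DNA strand: CCTTCAGGGCACAATACAAAGCCCGAGATAATCGTTAATAAACCGGTCTCCTCTGTCGAGTCTTCAGCAAAAGTTAG. The template strand is its reverse complement (complement GGAAGTCCCGTGTTATGTTTCGGGCTCTATTAGCAATTATTTGGCCAGAGGAGACAGCTCAGAAGTCGTTTTCAATC, then reverse).

5'-CTAACTTTTGCTGAAGACTCGACAGAGGAGACCGGTTTATTAACGATTATCTCGGGCTTTGTATTGTGCCCTGAAGG-3'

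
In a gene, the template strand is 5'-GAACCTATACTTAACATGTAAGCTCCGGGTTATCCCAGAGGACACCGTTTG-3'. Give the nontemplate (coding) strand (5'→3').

5'-CAAACGGTGTCCTCTGGGATAACCCGGAGCTTACATGTTAAGTATAGGTTC-3'

The coding strand is complementary and antiparallel to the template: take the complement (A↔T, G↔C) and reverse.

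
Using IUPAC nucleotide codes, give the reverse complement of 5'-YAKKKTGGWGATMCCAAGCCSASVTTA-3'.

5'-TAABSTSGGCTTGGKATCWCCAMMMTR-3'

Standard pairs A↔T, G↔C; ambiguity codes pair Y↔R, M↔K, W↔W, S↔S, V↔B. Complement (RTMMMACCWCTAKGGTTCGGSTSBAAT), then reverse for 5'→3'.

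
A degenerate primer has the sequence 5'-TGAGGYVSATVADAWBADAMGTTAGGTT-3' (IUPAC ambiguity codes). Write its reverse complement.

Standard pairs A↔T, G↔C; ambiguity codes pair Y↔R, M↔K, W↔W, S↔S, B↔V, D↔H. Complement (ACTCCRBSTABTHTWVTHTKCAATCCAA), then reverse for 5'→3'.

5′-AACCTAACKTHTVWTHTBATSBRCCTCA-3′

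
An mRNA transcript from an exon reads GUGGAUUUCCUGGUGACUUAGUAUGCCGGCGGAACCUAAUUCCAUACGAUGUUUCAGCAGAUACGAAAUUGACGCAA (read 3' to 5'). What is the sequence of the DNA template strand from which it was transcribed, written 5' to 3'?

5′-CACCTAAAGGACCACTGAATCATACGGCCGCCTTGGATTAAGGTATGCTACAAAGTCGTCTATGCTTTAACTGCGTT-3′

Written 5'→3' the mRNA is AACGCAGUUAAAGCAUAGACGACUUUGUAGCAUACCUUAAUCCAAGGCGGCCGUAUGAUUCAGUGGUCCUUUAGGUG, so the coding DNA strand is AACGCAGTTAAAGCATAGACGACTTTGTAGCATACCTTAATCCAAGGCGGCCGTATGATTCAGTGGTCCTTTAGGTG. The template is its reverse complement.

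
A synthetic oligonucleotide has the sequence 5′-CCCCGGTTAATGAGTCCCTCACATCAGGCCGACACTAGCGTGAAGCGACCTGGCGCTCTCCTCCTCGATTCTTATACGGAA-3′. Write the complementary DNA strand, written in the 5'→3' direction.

Pairing A↔T and G↔C gives GGGGCCAATTACTCAGGGAGTGTAGTCCGGCTGTGATCGCACTTCGCTGGACCGCGAGAGGAGGAGCTAAGAATATGCCTT, running 3'→5'. Reverse for the 5'→3' convention.

5'-TTCCGTATAAGAATCGAGGAGGAGAGCGCCAGGTCGCTTCACGCTAGTGTCGGCCTGATGTGAGGGACTCATTAACCGGGG-3'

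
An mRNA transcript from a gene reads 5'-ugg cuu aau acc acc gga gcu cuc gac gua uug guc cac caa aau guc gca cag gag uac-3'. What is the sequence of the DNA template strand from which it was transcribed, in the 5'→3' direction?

Replace U with T to get the coding DNA strand: TGGCTTAATACCACCGGAGCTCTCGACGTATTGGTCCACCAAAATGTCGCACAGGAGTAC. The template strand is its reverse complement (complement ACCGAATTATGGTGGCCTCGAGAGCTGCATAACCAGGTGGTTTTACAGCGTGTCCTCATG, then reverse).

5'-GTACTCCTGTGCGACATTTTGGTGGACCAATACGTCGAGAGCTCCGGTGGTATTAAGCCA-3'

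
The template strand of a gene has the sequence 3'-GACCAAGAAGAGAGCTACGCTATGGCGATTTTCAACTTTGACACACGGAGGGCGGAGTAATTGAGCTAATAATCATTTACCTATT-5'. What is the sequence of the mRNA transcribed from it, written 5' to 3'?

Reading the template 3'→5' as shown, RNA polymerase pairs each base (A→U, T→A, G↔C) to build mRNA 5'→3' directly.

5'-CUGGUUCUUCUCUCGAUGCGAUACCGCUAAAAGUUGAAACUGUGUGCCUCCCGCCUCAUUAACUCGAUUAUUAGUAAAUGGAUAA-3'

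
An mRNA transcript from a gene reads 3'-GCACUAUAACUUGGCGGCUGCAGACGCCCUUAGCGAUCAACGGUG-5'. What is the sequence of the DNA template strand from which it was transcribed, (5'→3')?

5′-CGTGATATTGAACCGCCGACGTCTGCGGGAATCGCTAGTTGCCAC-3′

Written 5'→3' the mRNA is GUGGCAACUAGCGAUUCCCGCAGACGUCGGCGGUUCAAUAUCACG, so the coding DNA strand is GTGGCAACTAGCGATTCCCGCAGACGTCGGCGGTTCAATATCACG. The template is its reverse complement.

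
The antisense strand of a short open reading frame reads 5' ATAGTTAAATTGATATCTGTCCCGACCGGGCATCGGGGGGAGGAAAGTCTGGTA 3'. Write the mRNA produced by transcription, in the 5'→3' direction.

5'-UACCAGACUUUCCUCCCCCCGAUGCCCGGUCGGGACAGAUAUCAAUUUAACUAU-3'

RNA polymerase reads the template 3'→5' and synthesizes mRNA 5'→3' by base-pairing (A→U, T→A, G↔C). The complement of the template is TATCAATTTAACTATAGACAGGGCTGGCCCGTAGCCCCCCTCCTTTCAGACCAT; antiparallel, so 5'→3' the coding strand is TACCAGACTTTCCTCCCCCCGATGCCCGGTCGGGACAGATATCAATTTAACTAT. Replace T with U for the mRNA.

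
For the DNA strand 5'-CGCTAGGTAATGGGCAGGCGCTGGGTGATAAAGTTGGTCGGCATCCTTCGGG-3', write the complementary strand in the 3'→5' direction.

3'-GCGATCCATTACCCGTCCGCGACCCACTATTTCAACCAGCCGTAGGAAGCCC-5'

Base-pairing A↔T, G↔C gives the complement. The complementary strand is antiparallel, so paired with a 5'→3' strand it runs 3'→5'.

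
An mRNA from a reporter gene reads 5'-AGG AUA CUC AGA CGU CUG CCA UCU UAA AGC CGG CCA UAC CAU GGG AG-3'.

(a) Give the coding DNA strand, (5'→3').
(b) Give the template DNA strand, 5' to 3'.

(a) The coding strand matches the mRNA with U→T.
(b) The template strand is the reverse complement of the coding strand.

(a) 5'-AGGATACTCAGACGTCTGCCATCTTAAAGCCGGCCATACCATGGGAG-3'
(b) 5'-CTCCCATGGTATGGCCGGCTTTAAGATGGCAGACGTCTGAGTATCCT-3'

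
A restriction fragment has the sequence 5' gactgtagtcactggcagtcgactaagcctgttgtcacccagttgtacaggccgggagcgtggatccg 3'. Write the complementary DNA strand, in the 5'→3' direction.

5'-CGGATCCACGCTCCCGGCCTGTACAACTGGGTGACAACAGGCTTAGTCGACTGCCAGTGACTACAGTC-3'

The complement of GACTGTAGTCACTGGCAGTCGACTAAGCCTGTTGTCACCCAGTTGTACAGGCCGGGAGCGTGGATCCG is CTGACATCAGTGACCGTCAGCTGATTCGGACAACAGTGGGTCAACATGTCCGGCCCTCGCACCTAGGC (A↔T, G↔C). DNA strands are antiparallel, so the complementary strand runs 3'→5'; reversing gives the 5'→3' form.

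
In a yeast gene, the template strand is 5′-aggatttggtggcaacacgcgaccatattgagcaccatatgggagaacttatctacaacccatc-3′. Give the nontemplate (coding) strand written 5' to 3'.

5'-GATGGGTTGTAGATAAGTTCTCCCATATGGTGCTCAATATGGTCGCGTGTTGCCACCAAATCCT-3'

The coding strand is complementary and antiparallel to the template: take the complement (A↔T, G↔C) and reverse.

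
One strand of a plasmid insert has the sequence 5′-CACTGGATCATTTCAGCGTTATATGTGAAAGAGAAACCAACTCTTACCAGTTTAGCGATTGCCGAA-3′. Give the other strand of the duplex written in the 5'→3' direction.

Pairing A↔T and G↔C gives GTGACCTAGTAAAGTCGCAATATACACTTTCTCTTTGGTTGAGAATGGTCAAATCGCTAACGGCTT, running 3'→5'. Reverse for the 5'→3' convention.

5'-TTCGGCAATCGCTAAACTGGTAAGAGTTGGTTTCTCTTTCACATATAACGCTGAAATGATCCAGTG-3'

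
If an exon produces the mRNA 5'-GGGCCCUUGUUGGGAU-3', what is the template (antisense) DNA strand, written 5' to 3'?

5′-ATCCCAACAAGGGCCC-3′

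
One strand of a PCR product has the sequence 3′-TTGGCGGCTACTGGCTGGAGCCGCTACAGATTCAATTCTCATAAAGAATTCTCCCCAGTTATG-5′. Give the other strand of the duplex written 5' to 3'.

The strand is given 3'→5', so its complement runs 5'→3' in the same left-to-right order: pair each base A↔T, G↔C.

5′-AACCGCCGATGACCGACCTCGGCGATGTCTAAGTTAAGAGTATTTCTTAAGAGGGGTCAATAC-3′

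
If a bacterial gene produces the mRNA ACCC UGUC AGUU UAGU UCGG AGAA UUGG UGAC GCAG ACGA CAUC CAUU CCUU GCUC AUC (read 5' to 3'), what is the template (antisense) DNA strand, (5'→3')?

Replace U with T to get the coding DNA strand: ACCCTGTCAGTTTAGTTCGGAGAATTGGTGACGCAGACGACATCCATTCCTTGCTCATC. The template strand is its reverse complement (complement TGGGACAGTCAAATCAAGCCTCTTAACCACTGCGTCTGCTGTAGGTAAGGAACGAGTAG, then reverse).

5'-GATGAGCAAGGAATGGATGTCGTCTGCGTCACCAATTCTCCGAACTAAACTGACAGGGT-3'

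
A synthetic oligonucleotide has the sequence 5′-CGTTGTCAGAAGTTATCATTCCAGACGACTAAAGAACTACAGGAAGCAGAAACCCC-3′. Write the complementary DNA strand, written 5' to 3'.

5'-GGGGTTTCTGCTTCCTGTAGTTCTTTAGTCGTCTGGAATGATAACTTCTGACAACG-3'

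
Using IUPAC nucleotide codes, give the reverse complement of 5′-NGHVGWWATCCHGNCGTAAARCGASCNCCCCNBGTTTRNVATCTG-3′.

5'-CAGATBNYAAACVNGGGGNGSTCGYTTTACGNCDGGATWWCBDCN-3'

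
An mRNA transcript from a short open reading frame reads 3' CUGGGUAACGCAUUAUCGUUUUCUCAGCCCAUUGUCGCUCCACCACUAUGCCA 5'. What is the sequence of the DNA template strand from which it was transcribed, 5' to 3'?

5'-GACCCATTGCGTAATAGCAAAAGAGTCGGGTAACAGCGAGGTGGTGATACGGT-3'

Written 5'→3' the mRNA is ACCGUAUCACCACCUCGCUGUUACCCGACUCUUUUGCUAUUACGCAAUGGGUC, so the coding DNA strand is ACCGTATCACCACCTCGCTGTTACCCGACTCTTTTGCTATTACGCAATGGGTC. The template is its reverse complement.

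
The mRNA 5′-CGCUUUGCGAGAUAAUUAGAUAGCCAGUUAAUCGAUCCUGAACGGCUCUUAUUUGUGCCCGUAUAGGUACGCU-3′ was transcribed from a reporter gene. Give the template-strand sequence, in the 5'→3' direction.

Replace U with T to get the coding DNA strand: CGCTTTGCGAGATAATTAGATAGCCAGTTAATCGATCCTGAACGGCTCTTATTTGTGCCCGTATAGGTACGCT. The template strand is its reverse complement (complement GCGAAACGCTCTATTAATCTATCGGTCAATTAGCTAGGACTTGCCGAGAATAAACACGGGCATATCCATGCGA, then reverse).

5'-AGCGTACCTATACGGGCACAAATAAGAGCCGTTCAGGATCGATTAACTGGCTATCTAATTATCTCGCAAAGCG-3'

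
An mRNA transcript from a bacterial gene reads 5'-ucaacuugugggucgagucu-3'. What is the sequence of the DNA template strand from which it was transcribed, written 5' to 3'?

5'-AGACTCGACCCACAAGTTGA-3'

Replace U with T to get the coding DNA strand: TCAACTTGTGGGTCGAGTCT. The template strand is its reverse complement (complement AGTTGAACACCCAGCTCAGA, then reverse).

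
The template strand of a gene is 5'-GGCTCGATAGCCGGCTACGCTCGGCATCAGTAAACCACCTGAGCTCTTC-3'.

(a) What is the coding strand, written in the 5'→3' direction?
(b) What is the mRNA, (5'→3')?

(a) 5'-GAAGAGCTCAGGTGGTTTACTGATGCCGAGCGTAGCCGGCTATCGAGCC-3'
(b) 5'-GAAGAGCUCAGGUGGUUUACUGAUGCCGAGCGUAGCCGGCUAUCGAGCC-3'

(a) The coding strand is the reverse complement of the template: complement CCGAGCTATCGGCCGATGCGAGCCGTAGTCATTTGGTGGACTCGAGAAG, then reverse.
(b) mRNA has the coding-strand sequence with T→U.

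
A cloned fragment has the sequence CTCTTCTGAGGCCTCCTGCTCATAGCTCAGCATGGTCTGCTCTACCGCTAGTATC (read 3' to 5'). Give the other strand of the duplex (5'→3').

5′-GAGAAGACTCCGGAGGACGAGTATCGAGTCGTACCAGACGAGATGGCGATCATAG-3′

The strand is given 3'→5', so its complement runs 5'→3' in the same left-to-right order: pair each base A↔T, G↔C.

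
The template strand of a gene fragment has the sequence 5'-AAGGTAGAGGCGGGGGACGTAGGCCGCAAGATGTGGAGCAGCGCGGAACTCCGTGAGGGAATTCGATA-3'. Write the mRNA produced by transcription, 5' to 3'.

The mRNA has the sequence of the coding strand (reverse complement of the template) with T→U. Reverse complement of AAGGTAGAGGCGGGGGACGTAGGCCGCAAGATGTGGAGCAGCGCGGAACTCCGTGAGGGAATTCGATA is TATCGAATTCCCTCACGGAGTTCCGCGCTGCTCCACATCTTGCGGCCTACGTCCCCCGCCTCTACCTT; then T→U.

5'-UAUCGAAUUCCCUCACGGAGUUCCGCGCUGCUCCACAUCUUGCGGCCUACGUCCCCCGCCUCUACCUU-3'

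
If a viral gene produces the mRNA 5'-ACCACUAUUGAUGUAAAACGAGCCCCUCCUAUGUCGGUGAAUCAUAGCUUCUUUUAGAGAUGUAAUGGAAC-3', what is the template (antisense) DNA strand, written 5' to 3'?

5'-GTTCCATTACATCTCTAAAAGAAGCTATGATTCACCGACATAGGAGGGGCTCGTTTTACATCAATAGTGGT-3'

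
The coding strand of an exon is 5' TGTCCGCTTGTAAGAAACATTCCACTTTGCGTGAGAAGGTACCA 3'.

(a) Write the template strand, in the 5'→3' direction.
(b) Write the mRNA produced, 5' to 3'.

(a) 5′-TGGTACCTTCTCACGCAAAGTGGAATGTTTCTTACAAGCGGACA-3′
(b) 5'-UGUCCGCUUGUAAGAAACAUUCCACUUUGCGUGAGAAGGUACCA-3'

(a) The template strand is the reverse complement of the coding strand: complement ACAGGCGAACATTCTTTGTAAGGTGAAACGCACTCTTCCATGGT, then reverse.
(b) mRNA matches the coding strand with T→U.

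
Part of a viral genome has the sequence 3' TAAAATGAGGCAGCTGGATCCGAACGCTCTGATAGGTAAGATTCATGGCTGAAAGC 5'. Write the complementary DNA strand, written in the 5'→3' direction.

5'-ATTTTACTCCGTCGACCTAGGCTTGCGAGACTATCCATTCTAAGTACCGACTTTCG-3'

The strand is given 3'→5', so its complement runs 5'→3' in the same left-to-right order: pair each base A↔T, G↔C.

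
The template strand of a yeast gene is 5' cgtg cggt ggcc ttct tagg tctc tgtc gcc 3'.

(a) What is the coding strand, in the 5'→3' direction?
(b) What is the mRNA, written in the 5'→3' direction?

(a) The coding strand is the reverse complement of the template: complement GCACGCCACCGGAAGAATCCAGAGACAGCGG, then reverse.
(b) mRNA has the coding-strand sequence with T→U.

(a) 5'-GGCGACAGAGACCTAAGAAGGCCACCGCACG-3'
(b) 5'-GGCGACAGAGACCUAAGAAGGCCACCGCACG-3'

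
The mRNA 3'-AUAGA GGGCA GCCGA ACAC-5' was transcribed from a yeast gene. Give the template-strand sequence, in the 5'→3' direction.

5'-TATCTCCCGTCGGCTTGTG-3'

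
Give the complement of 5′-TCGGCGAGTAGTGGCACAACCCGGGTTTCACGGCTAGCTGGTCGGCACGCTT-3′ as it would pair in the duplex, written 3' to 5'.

Base-pairing A↔T, G↔C gives the complement. The complementary strand is antiparallel, so paired with a 5'→3' strand it runs 3'→5'.

3′-AGCCGCTCATCACCGTGTTGGGCCCAAAGTGCCGATCGACCAGCCGTGCGAA-5′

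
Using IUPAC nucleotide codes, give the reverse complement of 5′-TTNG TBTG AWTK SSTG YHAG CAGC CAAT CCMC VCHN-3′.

Standard pairs A↔T, G↔C; ambiguity codes pair Y↔R, M↔K, W↔W, S↔S, B↔V, H↔D, N↔N. Complement (AANCAVACTWAMSSACRDTCGTCGGTTAGGKGBGDN), then reverse for 5'→3'.

5'-NDGBGKGGATTGGCTGCTDRCASSMAWTCAVACNAA-3'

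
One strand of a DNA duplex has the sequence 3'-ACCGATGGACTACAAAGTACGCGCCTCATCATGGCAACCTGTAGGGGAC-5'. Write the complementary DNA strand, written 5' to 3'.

5'-TGGCTACCTGATGTTTCATGCGCGGAGTAGTACCGTTGGACATCCCCTG-3'

The strand is given 3'→5', so its complement runs 5'→3' in the same left-to-right order: pair each base A↔T, G↔C.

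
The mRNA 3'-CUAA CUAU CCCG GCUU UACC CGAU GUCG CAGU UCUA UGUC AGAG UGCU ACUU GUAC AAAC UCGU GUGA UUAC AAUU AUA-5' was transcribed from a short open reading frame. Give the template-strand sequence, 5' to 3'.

Written 5'→3' the mRNA is AUAUUAACAUUAGUGUGCUCAAACAUGUUCAUCGUGAGACUGUAUCUUGACGCUGUAGCCCAUUUCGGCCCUAUCAAUC, so the coding DNA strand is ATATTAACATTAGTGTGCTCAAACATGTTCATCGTGAGACTGTATCTTGACGCTGTAGCCCATTTCGGCCCTATCAATC. The template is its reverse complement.

5'-GATTGATAGGGCCGAAATGGGCTACAGCGTCAAGATACAGTCTCACGATGAACATGTTTGAGCACACTAATGTTAATAT-3'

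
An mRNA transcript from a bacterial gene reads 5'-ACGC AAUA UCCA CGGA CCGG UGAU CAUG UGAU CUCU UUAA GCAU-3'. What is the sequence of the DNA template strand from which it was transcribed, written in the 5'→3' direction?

5'-ATGCTTAAAGAGATCACATGATCACCGGTCCGTGGATATTGCGT-3'

Replace U with T to get the coding DNA strand: ACGCAATATCCACGGACCGGTGATCATGTGATCTCTTTAAGCAT. The template strand is its reverse complement (complement TGCGTTATAGGTGCCTGGCCACTAGTACACTAGAGAAATTCGTA, then reverse).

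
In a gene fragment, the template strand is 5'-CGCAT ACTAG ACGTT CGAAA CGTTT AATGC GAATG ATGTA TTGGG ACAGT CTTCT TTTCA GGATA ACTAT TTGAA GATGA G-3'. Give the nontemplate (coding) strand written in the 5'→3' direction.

The coding strand is complementary and antiparallel to the template: take the complement (A↔T, G↔C) and reverse.

5'-CTCATCTTCAAATAGTTATCCTGAAAAGAAGACTGTCCCAATACATCATTCGCATTAAACGTTTCGAACGTCTAGTATGCG-3'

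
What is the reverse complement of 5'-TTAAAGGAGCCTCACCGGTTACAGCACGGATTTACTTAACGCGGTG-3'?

Complement each base (A↔T, G↔C): AATTTCCTCGGAGTGGCCAATGTCGTGCCTAAATGAATTGCGCCAC. Then reverse.

5'-CACCGCGTTAAGTAAATCCGTGCTGTAACCGGTGAGGCTCCTTTAA-3'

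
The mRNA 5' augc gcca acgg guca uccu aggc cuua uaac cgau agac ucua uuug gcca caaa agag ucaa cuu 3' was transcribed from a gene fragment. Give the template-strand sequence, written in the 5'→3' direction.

5'-AAGTTGACTCTTTTGTGGCCAAATAGAGTCTATCGGTTATAAGGCCTAGGATGACCCGTTGGCGCAT-3'

Replace U with T to get the coding DNA strand: ATGCGCCAACGGGTCATCCTAGGCCTTATAACCGATAGACTCTATTTGGCCACAAAAGAGTCAACTT. The template strand is its reverse complement (complement TACGCGGTTGCCCAGTAGGATCCGGAATATTGGCTATCTGAGATAAACCGGTGTTTTCTCAGTTGAA, then reverse).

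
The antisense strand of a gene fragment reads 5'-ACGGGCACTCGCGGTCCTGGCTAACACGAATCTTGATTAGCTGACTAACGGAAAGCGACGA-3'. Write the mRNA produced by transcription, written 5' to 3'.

RNA polymerase reads the template 3'→5' and synthesizes mRNA 5'→3' by base-pairing (A→U, T→A, G↔C). The complement of the template is TGCCCGTGAGCGCCAGGACCGATTGTGCTTAGAACTAATCGACTGATTGCCTTTCGCTGCT; antiparallel, so 5'→3' the coding strand is TCGTCGCTTTCCGTTAGTCAGCTAATCAAGATTCGTGTTAGCCAGGACCGCGAGTGCCCGT. Replace T with U for the mRNA.

5'-UCGUCGCUUUCCGUUAGUCAGCUAAUCAAGAUUCGUGUUAGCCAGGACCGCGAGUGCCCGU-3'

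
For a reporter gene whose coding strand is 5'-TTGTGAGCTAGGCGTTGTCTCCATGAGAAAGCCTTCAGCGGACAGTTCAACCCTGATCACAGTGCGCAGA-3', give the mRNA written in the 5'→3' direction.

5'-UUGUGAGCUAGGCGUUGUCUCCAUGAGAAAGCCUUCAGCGGACAGUUCAACCCUGAUCACAGUGCGCAGA-3'

The mRNA is synthesized from the template strand, so it matches the coding strand with T replaced by U.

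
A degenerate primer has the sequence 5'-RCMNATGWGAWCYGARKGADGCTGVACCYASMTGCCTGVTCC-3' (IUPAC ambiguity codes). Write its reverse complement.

Standard pairs A↔T, G↔C; ambiguity codes pair R↔Y, M↔K, W↔W, S↔S, D↔H, V↔B, N↔N. Complement (YGKNTACWCTWGRCTYMCTHCGACBTGGRTSKACGGACBAGG), then reverse for 5'→3'.

5'-GGABCAGGCAKSTRGGTBCAGCHTCMYTCRGWTCWCATNKGY-3'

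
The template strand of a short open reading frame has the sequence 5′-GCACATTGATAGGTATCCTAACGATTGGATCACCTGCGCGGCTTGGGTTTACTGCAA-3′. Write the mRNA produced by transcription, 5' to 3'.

5'-UUGCAGUAAACCCAAGCCGCGCAGGUGAUCCAAUCGUUAGGAUACCUAUCAAUGUGC-3'

RNA polymerase reads the template 3'→5' and synthesizes mRNA 5'→3' by base-pairing (A→U, T→A, G↔C). The complement of the template is CGTGTAACTATCCATAGGATTGCTAACCTAGTGGACGCGCCGAACCCAAATGACGTT; antiparallel, so 5'→3' the coding strand is TTGCAGTAAACCCAAGCCGCGCAGGTGATCCAATCGTTAGGATACCTATCAATGTGC. Replace T with U for the mRNA.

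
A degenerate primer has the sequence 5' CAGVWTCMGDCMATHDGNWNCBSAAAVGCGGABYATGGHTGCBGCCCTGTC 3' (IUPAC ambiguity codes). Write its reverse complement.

Standard pairs A↔T, G↔C; ambiguity codes pair Y↔R, M↔K, W↔W, S↔S, B↔V, D↔H, N↔N. Complement (GTCBWAGKCHGKTADHCNWNGVSTTTBCGCCTVRTACCDACGVCGGGACAG), then reverse for 5'→3'.

5′-GACAGGGCVGCADCCATRVTCCGCBTTTSVGNWNCHDATKGHCKGAWBCTG-3′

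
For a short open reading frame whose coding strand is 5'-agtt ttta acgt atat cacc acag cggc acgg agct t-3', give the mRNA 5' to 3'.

5'-AGUUUUUAACGUAUAUCACCACAGCGGCACGGAGCUU-3'

mRNA has the coding-strand sequence with U in place of T.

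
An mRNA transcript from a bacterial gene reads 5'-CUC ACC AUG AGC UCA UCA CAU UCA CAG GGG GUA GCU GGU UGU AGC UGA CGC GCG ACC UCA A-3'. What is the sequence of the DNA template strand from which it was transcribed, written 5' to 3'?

5'-TTGAGGTCGCGCGTCAGCTACAACCAGCTACCCCCTGTGAATGTGATGAGCTCATGGTGAG-3'

Replace U with T to get the coding DNA strand: CTCACCATGAGCTCATCACATTCACAGGGGGTAGCTGGTTGTAGCTGACGCGCGACCTCAA. The template strand is its reverse complement (complement GAGTGGTACTCGAGTAGTGTAAGTGTCCCCCATCGACCAACATCGACTGCGCGCTGGAGTT, then reverse).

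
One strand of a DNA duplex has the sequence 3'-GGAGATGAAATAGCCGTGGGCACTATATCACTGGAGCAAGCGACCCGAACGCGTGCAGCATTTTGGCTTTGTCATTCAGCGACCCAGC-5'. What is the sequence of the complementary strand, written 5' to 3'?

5'-CCTCTACTTTATCGGCACCCGTGATATAGTGACCTCGTTCGCTGGGCTTGCGCACGTCGTAAAACCGAAACAGTAAGTCGCTGGGTCG-3'

The strand is given 3'→5', so its complement runs 5'→3' in the same left-to-right order: pair each base A↔T, G↔C.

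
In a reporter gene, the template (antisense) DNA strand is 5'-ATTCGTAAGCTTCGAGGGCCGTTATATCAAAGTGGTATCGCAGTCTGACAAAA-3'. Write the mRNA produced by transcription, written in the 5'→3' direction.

5′-UUUUGUCAGACUGCGAUACCACUUUGAUAUAACGGCCCUCGAAGCUUACGAAU-3′

The mRNA has the sequence of the coding strand (reverse complement of the template) with T→U. Reverse complement of ATTCGTAAGCTTCGAGGGCCGTTATATCAAAGTGGTATCGCAGTCTGACAAAA is TTTTGTCAGACTGCGATACCACTTTGATATAACGGCCCTCGAAGCTTACGAAT; then T→U.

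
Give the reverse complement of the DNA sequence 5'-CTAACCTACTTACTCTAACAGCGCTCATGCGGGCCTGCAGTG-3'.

5'-CACTGCAGGCCCGCATGAGCGCTGTTAGAGTAAGTAGGTTAG-3'

Reading the sequence 3'→5' and pairing each base (A↔T, G↔C) gives the reverse complement directly.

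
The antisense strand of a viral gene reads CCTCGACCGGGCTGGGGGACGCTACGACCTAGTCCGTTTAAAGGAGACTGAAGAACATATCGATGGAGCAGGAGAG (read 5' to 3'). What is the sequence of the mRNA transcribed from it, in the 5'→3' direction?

5'-CUCUCCUGCUCCAUCGAUAUGUUCUUCAGUCUCCUUUAAACGGACUAGGUCGUAGCGUCCCCCAGCCCGGUCGAGG-3'

The mRNA has the sequence of the coding strand (reverse complement of the template) with T→U. Reverse complement of CCTCGACCGGGCTGGGGGACGCTACGACCTAGTCCGTTTAAAGGAGACTGAAGAACATATCGATGGAGCAGGAGAG is CTCTCCTGCTCCATCGATATGTTCTTCAGTCTCCTTTAAACGGACTAGGTCGTAGCGTCCCCCAGCCCGGTCGAGG; then T→U.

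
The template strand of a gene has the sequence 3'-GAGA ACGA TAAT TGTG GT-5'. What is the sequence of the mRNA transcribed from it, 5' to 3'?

Reading the template 3'→5' as shown, RNA polymerase pairs each base (A→U, T→A, G↔C) to build mRNA 5'→3' directly.

5'-CUCUUGCUAUUAACACCA-3'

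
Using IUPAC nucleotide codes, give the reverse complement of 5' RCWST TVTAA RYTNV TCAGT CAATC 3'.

Standard pairs A↔T, G↔C; ambiguity codes pair R↔Y, W↔W, S↔S, V↔B, N↔N. Complement (YGWSAABATTYRANBAGTCAGTTAG), then reverse for 5'→3'.

5'-GATTGACTGABNARYTTABAASWGY-3'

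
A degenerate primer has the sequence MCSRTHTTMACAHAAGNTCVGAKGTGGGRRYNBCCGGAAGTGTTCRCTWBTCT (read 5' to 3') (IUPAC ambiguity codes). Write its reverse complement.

Standard pairs A↔T, G↔C; ambiguity codes pair R↔Y, M↔K, W↔W, S↔S, B↔V, H↔D, N↔N. Complement (KGSYADAAKTGTDTTCNAGBCTMCACCCYYRNVGGCCTTCACAAGYGAWVAGA), then reverse for 5'→3'.

5'-AGAVWAGYGAACACTTCCGGVNRYYCCCACMTCBGANCTTDTGTKAADAYSGK-3'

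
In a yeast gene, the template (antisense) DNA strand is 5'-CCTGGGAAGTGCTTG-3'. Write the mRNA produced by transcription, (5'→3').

5′-CAAGCACUUCCCAGG-3′

The mRNA has the sequence of the coding strand (reverse complement of the template) with T→U. Reverse complement of CCTGGGAAGTGCTTG is CAAGCACTTCCCAGG; then T→U.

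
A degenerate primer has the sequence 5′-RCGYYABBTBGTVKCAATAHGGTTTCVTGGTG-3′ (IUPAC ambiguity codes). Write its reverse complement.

Standard pairs A↔T, G↔C; ambiguity codes pair R↔Y, K↔M, B↔V, H↔D. Complement (YGCRRTVVAVCABMGTTATDCCAAAGBACCAC), then reverse for 5'→3'.

5′-CACCABGAAACCDTATTGMBACVAVVTRRCGY-3′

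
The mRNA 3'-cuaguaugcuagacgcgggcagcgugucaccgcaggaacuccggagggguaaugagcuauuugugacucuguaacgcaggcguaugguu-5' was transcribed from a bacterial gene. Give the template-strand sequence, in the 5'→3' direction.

5′-GATCATACGATCTGCGCCCGTCGCACAGTGGCGTCCTTGAGGCCTCCCCATTACTCGATAAACACTGAGACATTGCGTCCGCATACCAA-3′

Written 5'→3' the mRNA is UUGGUAUGCGGACGCAAUGUCUCAGUGUUUAUCGAGUAAUGGGGAGGCCUCAAGGACGCCACUGUGCGACGGGCGCAGAUCGUAUGAUC, so the coding DNA strand is TTGGTATGCGGACGCAATGTCTCAGTGTTTATCGAGTAATGGGGAGGCCTCAAGGACGCCACTGTGCGACGGGCGCAGATCGTATGATC. The template is its reverse complement.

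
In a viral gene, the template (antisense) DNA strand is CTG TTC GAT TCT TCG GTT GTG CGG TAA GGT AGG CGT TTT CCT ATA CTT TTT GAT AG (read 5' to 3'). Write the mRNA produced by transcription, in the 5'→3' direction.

5'-CUAUCAAAAAGUAUAGGAAAACGCCUACCUUACCGCACAACCGAAGAAUCGAACAG-3'

The mRNA has the sequence of the coding strand (reverse complement of the template) with T→U. Reverse complement of CTGTTCGATTCTTCGGTTGTGCGGTAAGGTAGGCGTTTTCCTATACTTTTTGATAG is CTATCAAAAAGTATAGGAAAACGCCTACCTTACCGCACAACCGAAGAATCGAACAG; then T→U.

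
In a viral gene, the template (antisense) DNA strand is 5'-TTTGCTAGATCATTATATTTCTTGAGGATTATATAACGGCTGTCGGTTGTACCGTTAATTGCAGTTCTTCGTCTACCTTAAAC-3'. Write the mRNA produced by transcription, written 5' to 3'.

5'-GUUUAAGGUAGACGAAGAACUGCAAUUAACGGUACAACCGACAGCCGUUAUAUAAUCCUCAAGAAAUAUAAUGAUCUAGCAAA-3'

The mRNA has the sequence of the coding strand (reverse complement of the template) with T→U. Reverse complement of TTTGCTAGATCATTATATTTCTTGAGGATTATATAACGGCTGTCGGTTGTACCGTTAATTGCAGTTCTTCGTCTACCTTAAAC is GTTTAAGGTAGACGAAGAACTGCAATTAACGGTACAACCGACAGCCGTTATATAATCCTCAAGAAATATAATGATCTAGCAAA; then T→U.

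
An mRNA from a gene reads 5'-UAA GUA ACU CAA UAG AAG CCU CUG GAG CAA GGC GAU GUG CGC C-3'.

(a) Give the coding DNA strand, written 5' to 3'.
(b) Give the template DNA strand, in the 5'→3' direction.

(a) 5'-TAAGTAACTCAATAGAAGCCTCTGGAGCAAGGCGATGTGCGCC-3'
(b) 5'-GGCGCACATCGCCTTGCTCCAGAGGCTTCTATTGAGTTACTTA-3'

(a) The coding strand matches the mRNA with U→T.
(b) The template strand is the reverse complement of the coding strand.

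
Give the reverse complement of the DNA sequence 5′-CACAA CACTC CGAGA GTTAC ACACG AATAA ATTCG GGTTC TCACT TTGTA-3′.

5'-TACAAAGTGAGAACCCGAATTTATTCGTGTGTAACTCTCGGAGTGTTGTG-3'

Reading the sequence 3'→5' and pairing each base (A↔T, G↔C) gives the reverse complement directly.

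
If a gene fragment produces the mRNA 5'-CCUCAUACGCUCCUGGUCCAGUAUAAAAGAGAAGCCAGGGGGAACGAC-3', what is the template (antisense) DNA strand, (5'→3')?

5'-GTCGTTCCCCCTGGCTTCTCTTTTATACTGGACCAGGAGCGTATGAGG-3'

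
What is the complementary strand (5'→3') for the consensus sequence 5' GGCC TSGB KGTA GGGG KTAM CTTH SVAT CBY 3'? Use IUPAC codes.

5′-RVGATBSDAAGKTAMCCCCTACMVCSAGGCC-3′

Standard pairs A↔T, G↔C; ambiguity codes pair Y↔R, M↔K, S↔S, B↔V, H↔D. Complement (CCGGASCVMCATCCCCMATKGAADSBTAGVR), then reverse for 5'→3'.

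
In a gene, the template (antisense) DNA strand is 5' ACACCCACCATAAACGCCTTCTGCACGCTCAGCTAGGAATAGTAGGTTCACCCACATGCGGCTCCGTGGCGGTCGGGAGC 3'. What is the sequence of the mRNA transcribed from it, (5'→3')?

5'-GCUCCCGACCGCCACGGAGCCGCAUGUGGGUGAACCUACUAUUCCUAGCUGAGCGUGCAGAAGGCGUUUAUGGUGGGUGU-3'

The mRNA has the sequence of the coding strand (reverse complement of the template) with T→U. Reverse complement of ACACCCACCATAAACGCCTTCTGCACGCTCAGCTAGGAATAGTAGGTTCACCCACATGCGGCTCCGTGGCGGTCGGGAGC is GCTCCCGACCGCCACGGAGCCGCATGTGGGTGAACCTACTATTCCTAGCTGAGCGTGCAGAAGGCGTTTATGGTGGGTGT; then T→U.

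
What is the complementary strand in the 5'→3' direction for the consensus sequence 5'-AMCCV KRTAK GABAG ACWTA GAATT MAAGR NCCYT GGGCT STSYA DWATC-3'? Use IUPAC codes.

5′-GATWHTRSASAGCCCARGGNYCTTKAATTCTAWGTCTVTCMTAYMBGGKT-3′

Standard pairs A↔T, G↔C; ambiguity codes pair R↔Y, M↔K, W↔W, S↔S, B↔V, D↔H, N↔N. Complement (TKGGBMYATMCTVTCTGWATCTTAAKTTCYNGGRACCCGASASRTHWTAG), then reverse for 5'→3'.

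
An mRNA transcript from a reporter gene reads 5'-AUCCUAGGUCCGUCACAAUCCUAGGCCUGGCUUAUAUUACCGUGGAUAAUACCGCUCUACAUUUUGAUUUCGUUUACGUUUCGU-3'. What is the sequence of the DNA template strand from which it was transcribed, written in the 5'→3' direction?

5'-ACGAAACGTAAACGAAATCAAAATGTAGAGCGGTATTATCCACGGTAATATAAGCCAGGCCTAGGATTGTGACGGACCTAGGAT-3'

Replace U with T to get the coding DNA strand: ATCCTAGGTCCGTCACAATCCTAGGCCTGGCTTATATTACCGTGGATAATACCGCTCTACATTTTGATTTCGTTTACGTTTCGT. The template strand is its reverse complement (complement TAGGATCCAGGCAGTGTTAGGATCCGGACCGAATATAATGGCACCTATTATGGCGAGATGTAAAACTAAAGCAAATGCAAAGCA, then reverse).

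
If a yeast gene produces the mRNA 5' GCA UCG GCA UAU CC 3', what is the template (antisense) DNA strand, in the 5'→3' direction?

5′-GGATATGCCGATGC-3′

Replace U with T to get the coding DNA strand: GCATCGGCATATCC. The template strand is its reverse complement (complement CGTAGCCGTATAGG, then reverse).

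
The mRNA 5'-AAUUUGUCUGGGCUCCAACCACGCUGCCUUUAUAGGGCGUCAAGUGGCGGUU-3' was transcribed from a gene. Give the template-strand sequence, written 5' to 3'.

5'-AACCGCCACTTGACGCCCTATAAAGGCAGCGTGGTTGGAGCCCAGACAAATT-3'

Replace U with T to get the coding DNA strand: AATTTGTCTGGGCTCCAACCACGCTGCCTTTATAGGGCGTCAAGTGGCGGTT. The template strand is its reverse complement (complement TTAAACAGACCCGAGGTTGGTGCGACGGAAATATCCCGCAGTTCACCGCCAA, then reverse).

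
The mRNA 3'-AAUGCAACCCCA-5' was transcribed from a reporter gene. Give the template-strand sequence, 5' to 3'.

Written 5'→3' the mRNA is ACCCCAACGUAA, so the coding DNA strand is ACCCCAACGTAA. The template is its reverse complement.

5'-TTACGTTGGGGT-3'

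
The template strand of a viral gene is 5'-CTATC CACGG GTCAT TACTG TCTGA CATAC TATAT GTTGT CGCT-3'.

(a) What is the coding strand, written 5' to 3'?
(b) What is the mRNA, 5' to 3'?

(a) 5'-AGCGACAACATATAGTATGTCAGACAGTAATGACCCGTGGATAG-3'
(b) 5'-AGCGACAACAUAUAGUAUGUCAGACAGUAAUGACCCGUGGAUAG-3'

(a) The coding strand is the reverse complement of the template: complement GATAGGTGCCCAGTAATGACAGACTGTATGATATACAACAGCGA, then reverse.
(b) mRNA has the coding-strand sequence with T→U.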